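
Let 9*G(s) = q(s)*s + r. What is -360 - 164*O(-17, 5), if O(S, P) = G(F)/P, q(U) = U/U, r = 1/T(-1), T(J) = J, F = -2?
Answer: -5236/15 ≈ -349.07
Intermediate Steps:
r = -1 (r = 1/(-1) = -1)
q(U) = 1
G(s) = -⅑ + s/9 (G(s) = (1*s - 1)/9 = (s - 1)/9 = (-1 + s)/9 = -⅑ + s/9)
O(S, P) = -1/(3*P) (O(S, P) = (-⅑ + (⅑)*(-2))/P = (-⅑ - 2/9)/P = -1/(3*P))
-360 - 164*O(-17, 5) = -360 - (-164)/(3*5) = -360 - 164*(-1/15) = -360 + 164/15 = -5236/15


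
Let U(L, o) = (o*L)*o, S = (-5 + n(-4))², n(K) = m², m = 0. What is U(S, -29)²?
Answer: 442050625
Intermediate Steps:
n(K) = 0 (n(K) = 0² = 0)
S = 25 (S = (-5 + 0)² = (-5)² = 25)
U(L, o) = L*o² (U(L, o) = (L*o)*o = L*o²)
U(S, -29)² = (25*(-29)²)² = (25*841)² = 21025² = 442050625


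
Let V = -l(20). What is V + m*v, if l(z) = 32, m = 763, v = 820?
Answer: 625628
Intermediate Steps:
V = -32 (V = -1*32 = -32)
V + m*v = -32 + 763*820 = -32 + 625660 = 625628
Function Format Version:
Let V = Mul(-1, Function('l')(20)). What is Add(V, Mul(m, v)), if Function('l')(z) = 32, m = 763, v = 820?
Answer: 625628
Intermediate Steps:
V = -32 (V = Mul(-1, 32) = -32)
Add(V, Mul(m, v)) = Add(-32, Mul(763, 820)) = Add(-32, 625660) = 625628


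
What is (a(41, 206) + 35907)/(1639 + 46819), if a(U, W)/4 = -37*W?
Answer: 5419/48458 ≈ 0.11183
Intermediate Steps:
a(U, W) = -148*W (a(U, W) = 4*(-37*W) = -148*W)
(a(41, 206) + 35907)/(1639 + 46819) = (-148*206 + 35907)/(1639 + 46819) = (-30488 + 35907)/48458 = 5419*(1/48458) = 5419/48458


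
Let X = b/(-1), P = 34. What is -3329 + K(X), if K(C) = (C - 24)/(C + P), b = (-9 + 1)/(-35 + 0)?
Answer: -1967863/591 ≈ -3329.7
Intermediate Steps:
b = 8/35 (b = -8/(-35) = -8*(-1/35) = 8/35 ≈ 0.22857)
X = -8/35 (X = (8/35)/(-1) = (8/35)*(-1) = -8/35 ≈ -0.22857)
K(C) = (-24 + C)/(34 + C) (K(C) = (C - 24)/(C + 34) = (-24 + C)/(34 + C))
-3329 + K(X) = -3329 + (-24 - 8/35)/(34 - 8/35) = -3329 - 848/35/(1182/35) = -3329 + (35/1182)*(-848/35) = -3329 - 424/591 = -1967863/591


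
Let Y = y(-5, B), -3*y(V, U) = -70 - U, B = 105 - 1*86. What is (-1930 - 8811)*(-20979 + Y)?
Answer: 675050368/3 ≈ 2.2502e+8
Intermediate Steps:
B = 19 (B = 105 - 86 = 19)
y(V, U) = 70/3 + U/3 (y(V, U) = -(-70 - U)/3 = 70/3 + U/3)
Y = 89/3 (Y = 70/3 + (⅓)*19 = 70/3 + 19/3 = 89/3 ≈ 29.667)
(-1930 - 8811)*(-20979 + Y) = (-1930 - 8811)*(-20979 + 89/3) = -10741*(-62848/3) = 675050368/3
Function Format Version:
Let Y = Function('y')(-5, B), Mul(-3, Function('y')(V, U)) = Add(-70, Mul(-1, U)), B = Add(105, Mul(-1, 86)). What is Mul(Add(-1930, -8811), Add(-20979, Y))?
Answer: Rational(675050368, 3) ≈ 2.2502e+8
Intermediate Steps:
B = 19 (B = Add(105, -86) = 19)
Function('y')(V, U) = Add(Rational(70, 3), Mul(Rational(1, 3), U)) (Function('y')(V, U) = Mul(Rational(-1, 3), Add(-70, Mul(-1, U))) = Add(Rational(70, 3), Mul(Rational(1, 3), U)))
Y = Rational(89, 3) (Y = Add(Rational(70, 3), Mul(Rational(1, 3), 19)) = Add(Rational(70, 3), Rational(19, 3)) = Rational(89, 3) ≈ 29.667)
Mul(Add(-1930, -8811), Add(-20979, Y)) = Mul(Add(-1930, -8811), Add(-20979, Rational(89, 3))) = Mul(-10741, Rational(-62848, 3)) = Rational(675050368, 3)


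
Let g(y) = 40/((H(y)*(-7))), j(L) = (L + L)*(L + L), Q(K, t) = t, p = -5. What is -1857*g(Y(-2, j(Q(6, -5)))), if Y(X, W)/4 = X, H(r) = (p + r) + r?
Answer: -24760/49 ≈ -505.31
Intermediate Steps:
H(r) = -5 + 2*r (H(r) = (-5 + r) + r = -5 + 2*r)
j(L) = 4*L**2 (j(L) = (2*L)*(2*L) = 4*L**2)
Y(X, W) = 4*X
g(y) = 40/(35 - 14*y) (g(y) = 40/(((-5 + 2*y)*(-7))) = 40/(35 - 14*y))
-1857*g(Y(-2, j(Q(6, -5)))) = -(-74280)/(-35 + 14*(4*(-2))) = -(-74280)/(-35 + 14*(-8)) = -(-74280)/(-35 - 112) = -(-74280)/(-147) = -(-74280)*(-1)/147 = -1857*40/147 = -24760/49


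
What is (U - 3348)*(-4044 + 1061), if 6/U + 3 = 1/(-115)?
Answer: 1728794667/173 ≈ 9.9930e+6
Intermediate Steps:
U = -345/173 (U = 6/(-3 + 1/(-115)) = 6/(-3 - 1/115) = 6/(-346/115) = 6*(-115/346) = -345/173 ≈ -1.9942)
(U - 3348)*(-4044 + 1061) = (-345/173 - 3348)*(-4044 + 1061) = -579549/173*(-2983) = 1728794667/173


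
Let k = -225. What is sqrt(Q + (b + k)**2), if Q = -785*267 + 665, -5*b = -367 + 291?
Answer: I*sqrt(4122849)/5 ≈ 406.1*I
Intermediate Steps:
b = 76/5 (b = -(-367 + 291)/5 = -1/5*(-76) = 76/5 ≈ 15.200)
Q = -208930 (Q = -209595 + 665 = -208930)
sqrt(Q + (b + k)**2) = sqrt(-208930 + (76/5 - 225)**2) = sqrt(-208930 + (-1049/5)**2) = sqrt(-208930 + 1100401/25) = sqrt(-4122849/25) = I*sqrt(4122849)/5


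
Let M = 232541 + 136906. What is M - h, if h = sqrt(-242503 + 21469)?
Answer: 369447 - I*sqrt(221034) ≈ 3.6945e+5 - 470.14*I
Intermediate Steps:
h = I*sqrt(221034) (h = sqrt(-221034) = I*sqrt(221034) ≈ 470.14*I)
M = 369447
M - h = 369447 - I*sqrt(221034)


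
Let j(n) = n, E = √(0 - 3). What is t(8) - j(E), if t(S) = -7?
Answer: -7 - I*√3 ≈ -7.0 - 1.732*I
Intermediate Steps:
E = I*√3 (E = √(-3) = I*√3 ≈ 1.732*I)
t(8) - j(E) = -7 - I*√3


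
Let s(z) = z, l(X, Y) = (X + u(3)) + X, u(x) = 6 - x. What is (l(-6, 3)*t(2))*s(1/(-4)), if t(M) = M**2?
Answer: 9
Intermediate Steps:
l(X, Y) = 3 + 2*X (l(X, Y) = (X + (6 - 1*3)) + X = (X + (6 - 3)) + X = (X + 3) + X = (3 + X) + X = 3 + 2*X)
(l(-6, 3)*t(2))*s(1/(-4)) = ((3 + 2*(-6))*2**2)/(-4) = ((3 - 12)*4)*(-1/4) = -9*4*(-1/4) = -36*(-1/4) = 9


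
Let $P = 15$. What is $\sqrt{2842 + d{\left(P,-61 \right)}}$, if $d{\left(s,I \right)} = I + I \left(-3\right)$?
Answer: $2 \sqrt{741} \approx 54.443$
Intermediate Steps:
$d{\left(s,I \right)} = - 2 I$ ($d{\left(s,I \right)} = I - 3 I = - 2 I$)
$\sqrt{2842 + d{\left(P,-61 \right)}} = \sqrt{2842 - -122} = \sqrt{2842 + 122} = \sqrt{2964} = 2 \sqrt{741}$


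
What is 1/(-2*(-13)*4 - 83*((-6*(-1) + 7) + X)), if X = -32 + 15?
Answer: 1/436 ≈ 0.0022936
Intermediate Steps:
X = -17
1/(-2*(-13)*4 - 83*((-6*(-1) + 7) + X)) = 1/(-2*(-13)*4 - 83*((-6*(-1) + 7) - 17)) = 1/(26*4 - 83*((6 + 7) - 17)) = 1/(104 - 83*(13 - 17)) = 1/(104 - 83*(-4)) = 1/(104 + 332) = 1/436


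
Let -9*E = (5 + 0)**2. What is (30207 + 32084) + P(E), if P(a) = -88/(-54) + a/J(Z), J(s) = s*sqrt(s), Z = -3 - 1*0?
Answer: 1681901/27 - 25*I*sqrt(3)/81 ≈ 62293.0 - 0.53458*I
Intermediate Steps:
Z = -3 (Z = -3 + 0 = -3)
J(s) = s**(3/2)
E = -25/9 (E = -(5 + 0)**2/9 = -1/9*5**2 = -1/9*25 = -25/9 ≈ -2.7778)
P(a) = 44/27 + I*a*sqrt(3)/9 (P(a) = -88/(-54) + a/((-3)**(3/2)) = -88*(-1/54) + a/((-3*I*sqrt(3))) = 44/27 + a*(I*sqrt(3)/9) = 44/27 + I*a*sqrt(3)/9)
(30207 + 32084) + P(E) = (30207 + 32084) + (44/27 + (1/9)*I*(-25/9)*sqrt(3)) = 62291 + (44/27 - 25*I*sqrt(3)/81) = 1681901/27 - 25*I*sqrt(3)/81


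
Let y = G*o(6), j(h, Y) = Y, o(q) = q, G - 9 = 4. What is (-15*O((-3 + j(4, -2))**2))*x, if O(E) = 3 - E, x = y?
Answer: 25740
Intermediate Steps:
G = 13 (G = 9 + 4 = 13)
y = 78 (y = 13*6 = 78)
x = 78
(-15*O((-3 + j(4, -2))**2))*x = -15*(3 - (-3 - 2)**2)*78 = -15*(3 - 1*(-5)**2)*78 = -15*(3 - 1*25)*78 = -15*(3 - 25)*78 = -15*(-22)*78 = 330*78 = 25740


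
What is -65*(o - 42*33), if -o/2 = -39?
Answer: 85020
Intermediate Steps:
o = 78 (o = -2*(-39) = 78)
-65*(o - 42*33) = -65*(78 - 42*33) = -65*(78 - 1386) = -65*(-1308) = 85020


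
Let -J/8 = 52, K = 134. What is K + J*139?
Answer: -57690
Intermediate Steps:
J = -416 (J = -8*52 = -416)
K + J*139 = 134 - 416*139 = 134 - 57824 = -57690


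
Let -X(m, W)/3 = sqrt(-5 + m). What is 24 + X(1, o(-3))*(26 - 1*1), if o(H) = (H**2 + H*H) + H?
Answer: 24 - 150*I ≈ 24.0 - 150.0*I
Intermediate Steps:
o(H) = H + 2*H**2 (o(H) = (H**2 + H**2) + H = 2*H**2 + H = H + 2*H**2)
X(m, W) = -3*sqrt(-5 + m)
24 + X(1, o(-3))*(26 - 1*1) = 24 + (-3*sqrt(-5 + 1))*(26 - 1*1) = 24 + (-6*I)*(26 - 1) = 24 - 6*I*25 = 24 - 150*I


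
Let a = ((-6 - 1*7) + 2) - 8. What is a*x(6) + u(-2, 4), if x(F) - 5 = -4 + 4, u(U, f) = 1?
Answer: -94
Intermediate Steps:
x(F) = 5 (x(F) = 5 + (-4 + 4) = 5 + 0 = 5)
a = -19 (a = ((-6 - 7) + 2) - 8 = (-13 + 2) - 8 = -11 - 8 = -19)
a*x(6) + u(-2, 4) = -19*5 + 1 = -95 + 1 = -94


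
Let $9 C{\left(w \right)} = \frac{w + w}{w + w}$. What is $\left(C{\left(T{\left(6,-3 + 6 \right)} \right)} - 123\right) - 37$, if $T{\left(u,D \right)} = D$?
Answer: $- \frac{1439}{9} \approx -159.89$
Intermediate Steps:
$C{\left(w \right)} = \frac{1}{9}$ ($C{\left(w \right)} = \frac{\left(w + w\right) \frac{1}{w + w}}{9} = \frac{2 w \frac{1}{2 w}}{9} = \frac{1}{9} \cdot 1 = \frac{1}{9}$)
$\left(C{\left(T{\left(6,-3 + 6 \right)} \right)} - 123\right) - 37 = \left(\frac{1}{9} - 123\right) - 37 = - \frac{1106}{9} - 37 = - \frac{1439}{9}$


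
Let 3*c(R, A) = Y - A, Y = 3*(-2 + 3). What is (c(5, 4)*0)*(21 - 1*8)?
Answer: 0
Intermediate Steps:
Y = 3 (Y = 3*1 = 3)
c(R, A) = 1 - A/3 (c(R, A) = (3 - A)/3 = 1 - A/3)
(c(5, 4)*0)*(21 - 1*8) = ((1 - ⅓*4)*0)*(21 - 1*8) = ((1 - 4/3)*0)*(21 - 8) = -⅓*0*13 = 0*13 = 0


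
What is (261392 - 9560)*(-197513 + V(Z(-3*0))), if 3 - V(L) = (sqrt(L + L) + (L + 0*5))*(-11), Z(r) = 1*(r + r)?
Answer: -49739338320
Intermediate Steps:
Z(r) = 2*r (Z(r) = 1*(2*r) = 2*r)
V(L) = 3 + 11*L + 11*sqrt(2)*sqrt(L) (V(L) = 3 - (sqrt(L + L) + (L + 0*5))*(-11) = 3 - (sqrt(2*L) + (L + 0))*(-11) = 3 - (sqrt(2)*sqrt(L) + L)*(-11) = 3 - (L + sqrt(2)*sqrt(L))*(-11) = 3 - (-11*L - 11*sqrt(2)*sqrt(L)) = 3 + (11*L + 11*sqrt(2)*sqrt(L)) = 3 + 11*L + 11*sqrt(2)*sqrt(L))
(261392 - 9560)*(-197513 + V(Z(-3*0))) = (261392 - 9560)*(-197513 + (3 + 11*(2*(-3*0)) + 11*sqrt(2)*sqrt(2*(-3*0)))) = 251832*(-197513 + (3 + 11*(2*0) + 11*sqrt(2)*sqrt(2*0))) = 251832*(-197513 + (3 + 11*0 + 11*sqrt(2)*sqrt(0))) = 251832*(-197513 + (3 + 0 + 11*sqrt(2)*0)) = 251832*(-197513 + (3 + 0 + 0)) = 251832*(-197513 + 3) = 251832*(-197510) = -49739338320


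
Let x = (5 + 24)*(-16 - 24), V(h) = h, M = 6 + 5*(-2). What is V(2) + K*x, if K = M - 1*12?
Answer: 18562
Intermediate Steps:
M = -4 (M = 6 - 10 = -4)
K = -16 (K = -4 - 1*12 = -4 - 12 = -16)
x = -1160 (x = 29*(-40) = -1160)
V(2) + K*x = 2 - 16*(-1160) = 2 + 18560 = 18562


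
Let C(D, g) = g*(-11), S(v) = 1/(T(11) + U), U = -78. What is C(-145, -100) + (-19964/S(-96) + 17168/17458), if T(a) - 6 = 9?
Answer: 378908728/301 ≈ 1.2588e+6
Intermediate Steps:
T(a) = 15 (T(a) = 6 + 9 = 15)
S(v) = -1/63 (S(v) = 1/(15 - 78) = 1/(-63) = -1/63)
C(D, g) = -11*g
C(-145, -100) + (-19964/S(-96) + 17168/17458) = -11*(-100) + (-19964/(-1/63) + 17168/17458) = 1100 + (-19964*(-63) + 17168*(1/17458)) = 1100 + (1257732 + 296/301) = 1100 + 378577628/301 = 378908728/301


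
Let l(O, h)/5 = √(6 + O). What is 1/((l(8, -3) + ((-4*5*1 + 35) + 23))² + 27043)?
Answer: 28837/829550969 - 380*√14/829550969 ≈ 3.3048e-5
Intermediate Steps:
l(O, h) = 5*√(6 + O)
1/((l(8, -3) + ((-4*5*1 + 35) + 23))² + 27043) = 1/((5*√(6 + 8) + ((-4*5*1 + 35) + 23))² + 27043) = 1/((5*√14 + ((-20*1 + 35) + 23))² + 27043) = 1/((5*√14 + ((-20 + 35) + 23))² + 27043) = 1/((5*√14 + (15 + 23))² + 27043) = 1/((5*√14 + 38)² + 27043) = 1/((38 + 5*√14)² + 27043) = 1/(27043 + (38 + 5*√14)²)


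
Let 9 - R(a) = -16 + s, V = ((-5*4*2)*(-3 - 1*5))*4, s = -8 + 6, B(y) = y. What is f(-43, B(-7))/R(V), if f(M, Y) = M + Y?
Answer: -50/27 ≈ -1.8519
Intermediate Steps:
s = -2
V = 1280 (V = ((-20*2)*(-3 - 5))*4 = -40*(-8)*4 = 320*4 = 1280)
R(a) = 27 (R(a) = 9 - (-16 - 2) = 9 - 1*(-18) = 9 + 18 = 27)
f(-43, B(-7))/R(V) = (-43 - 7)/27 = -50*1/27 = -50/27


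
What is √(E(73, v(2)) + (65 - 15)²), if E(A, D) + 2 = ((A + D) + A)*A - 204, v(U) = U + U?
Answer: 2*√3311 ≈ 115.08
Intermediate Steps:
v(U) = 2*U
E(A, D) = -206 + A*(D + 2*A) (E(A, D) = -2 + (((A + D) + A)*A - 204) = -2 + ((D + 2*A)*A - 204) = -2 + (A*(D + 2*A) - 204) = -2 + (-204 + A*(D + 2*A)) = -206 + A*(D + 2*A))
√(E(73, v(2)) + (65 - 15)²) = √((-206 + 2*73² + 73*(2*2)) + (65 - 15)²) = √((-206 + 2*5329 + 73*4) + 50²) = √((-206 + 10658 + 292) + 2500) = √(10744 + 2500) = √13244 = 2*√3311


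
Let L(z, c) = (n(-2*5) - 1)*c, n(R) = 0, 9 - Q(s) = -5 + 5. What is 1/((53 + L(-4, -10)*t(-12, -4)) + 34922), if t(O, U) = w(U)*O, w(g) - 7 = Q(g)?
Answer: 1/33055 ≈ 3.0253e-5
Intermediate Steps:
Q(s) = 9 (Q(s) = 9 - (-5 + 5) = 9 - 1*0 = 9 + 0 = 9)
w(g) = 16 (w(g) = 7 + 9 = 16)
t(O, U) = 16*O
L(z, c) = -c (L(z, c) = (0 - 1)*c = -c)
1/((53 + L(-4, -10)*t(-12, -4)) + 34922) = 1/((53 + (-1*(-10))*(16*(-12))) + 34922) = 1/((53 + 10*(-192)) + 34922) = 1/((53 - 1920) + 34922) = 1/(-1867 + 34922) = 1/33055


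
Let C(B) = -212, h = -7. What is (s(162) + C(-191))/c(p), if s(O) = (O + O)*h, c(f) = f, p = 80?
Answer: -31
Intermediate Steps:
s(O) = -14*O (s(O) = (O + O)*(-7) = (2*O)*(-7) = -14*O)
(s(162) + C(-191))/c(p) = (-14*162 - 212)/80 = (-2268 - 212)*(1/80) = -2480*1/80 = -31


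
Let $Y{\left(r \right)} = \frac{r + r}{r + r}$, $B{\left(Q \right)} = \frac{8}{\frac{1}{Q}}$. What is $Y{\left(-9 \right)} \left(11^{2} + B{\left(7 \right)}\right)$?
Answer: $177$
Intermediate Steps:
$B{\left(Q \right)} = 8 Q$
$Y{\left(r \right)} = 1$ ($Y{\left(r \right)} = \frac{2 r}{2 r} = 2 r \frac{1}{2 r} = 1$)
$Y{\left(-9 \right)} \left(11^{2} + B{\left(7 \right)}\right) = 1 \left(11^{2} + 8 \cdot 7\right) = 1 \left(121 + 56\right) = 1 \cdot 177 = 177$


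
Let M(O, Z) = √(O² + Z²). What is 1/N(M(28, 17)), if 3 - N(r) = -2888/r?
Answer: -3219/8330887 + 2888*√1073/8330887 ≈ 0.010969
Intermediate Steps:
N(r) = 3 + 2888/r (N(r) = 3 - (-2888)/r = 3 + 2888/r)
1/N(M(28, 17)) = 1/(3 + 2888/(√(28² + 17²))) = 1/(3 + 2888/(√(784 + 289))) = 1/(3 + 2888/(√1073)) = 1/(3 + 2888*(√1073/1073)) = 1/(3 + 2888*√1073/1073)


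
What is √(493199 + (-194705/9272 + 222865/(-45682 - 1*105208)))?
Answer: √2413293631013564882138/69952604 ≈ 702.27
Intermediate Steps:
√(493199 + (-194705/9272 + 222865/(-45682 - 1*105208))) = √(493199 + (-194705*1/9272 + 222865/(-45682 - 105208))) = √(493199 + (-194705/9272 + 222865/(-150890))) = √(493199 + (-194705/9272 + 222865*(-1/150890))) = √(493199 + (-194705/9272 - 44573/30178)) = √(493199 - 3144544173/139905208) = √(68997964136219/139905208) = √2413293631013564882138/69952604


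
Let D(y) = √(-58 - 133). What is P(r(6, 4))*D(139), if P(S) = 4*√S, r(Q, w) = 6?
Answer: 4*I*√1146 ≈ 135.41*I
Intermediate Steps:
D(y) = I*√191 (D(y) = √(-191) = I*√191)
P(r(6, 4))*D(139) = (4*√6)*(I*√191) = 4*I*√1146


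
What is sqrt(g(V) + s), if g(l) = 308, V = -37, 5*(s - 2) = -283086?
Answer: 8*I*sqrt(21995)/5 ≈ 237.29*I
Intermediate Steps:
s = -283076/5 (s = 2 + (1/5)*(-283086) = 2 - 283086/5 = -283076/5 ≈ -56615.)
sqrt(g(V) + s) = sqrt(308 - 283076/5) = sqrt(-281536/5) = 8*I*sqrt(21995)/5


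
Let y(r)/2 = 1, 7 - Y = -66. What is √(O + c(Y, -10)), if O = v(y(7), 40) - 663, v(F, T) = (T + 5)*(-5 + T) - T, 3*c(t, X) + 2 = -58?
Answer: 2*√213 ≈ 29.189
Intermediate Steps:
Y = 73 (Y = 7 - 1*(-66) = 7 + 66 = 73)
y(r) = 2 (y(r) = 2*1 = 2)
c(t, X) = -20 (c(t, X) = -⅔ + (⅓)*(-58) = -⅔ - 58/3 = -20)
v(F, T) = -T + (-5 + T)*(5 + T) (v(F, T) = (5 + T)*(-5 + T) - T = (-5 + T)*(5 + T) - T = -T + (-5 + T)*(5 + T))
O = 872 (O = (-25 + 40² - 1*40) - 663 = (-25 + 1600 - 40) - 663 = 1535 - 663 = 872)
√(O + c(Y, -10)) = √(872 - 20) = √852 = 2*√213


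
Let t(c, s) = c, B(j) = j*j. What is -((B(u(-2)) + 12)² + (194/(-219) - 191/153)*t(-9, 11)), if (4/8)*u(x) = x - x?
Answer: -202541/1241 ≈ -163.21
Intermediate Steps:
u(x) = 0 (u(x) = 2*(x - x) = 2*0 = 0)
B(j) = j²
-((B(u(-2)) + 12)² + (194/(-219) - 191/153)*t(-9, 11)) = -((0² + 12)² + (194/(-219) - 191/153)*(-9)) = -((0 + 12)² + (194*(-1/219) - 191*1/153)*(-9)) = -(12² + (-194/219 - 191/153)*(-9)) = -(144 - 23837/11169*(-9)) = -(144 + 23837/1241) = -1*202541/1241 = -202541/1241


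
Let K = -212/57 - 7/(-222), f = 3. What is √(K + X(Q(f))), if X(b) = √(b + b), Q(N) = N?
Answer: √(-7290110 + 1976836*√6)/1406 ≈ 1.1128*I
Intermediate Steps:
X(b) = √2*√b (X(b) = √(2*b) = √2*√b)
K = -5185/1406 (K = -212*1/57 - 7*(-1/222) = -212/57 + 7/222 = -5185/1406 ≈ -3.6878)
√(K + X(Q(f))) = √(-5185/1406 + √2*√3) = √(-5185/1406 + √6)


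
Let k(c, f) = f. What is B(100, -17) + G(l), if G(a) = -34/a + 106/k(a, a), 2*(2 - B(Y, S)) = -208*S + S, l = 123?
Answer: -144067/82 ≈ -1756.9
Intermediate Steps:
B(Y, S) = 2 + 207*S/2 (B(Y, S) = 2 - (-208*S + S)/2 = 2 - (-207)*S/2 = 2 + 207*S/2)
G(a) = 72/a (G(a) = -34/a + 106/a = 72/a)
B(100, -17) + G(l) = (2 + (207/2)*(-17)) + 72/123 = (2 - 3519/2) + 72*(1/123) = -3515/2 + 24/41 = -144067/82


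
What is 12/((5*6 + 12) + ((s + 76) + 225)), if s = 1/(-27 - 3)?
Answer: 360/10289 ≈ 0.034989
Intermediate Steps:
s = -1/30 (s = 1/(-30) = -1/30 ≈ -0.033333)
12/((5*6 + 12) + ((s + 76) + 225)) = 12/((5*6 + 12) + ((-1/30 + 76) + 225)) = 12/((30 + 12) + (2279/30 + 225)) = 12/(42 + 9029/30) = 12/(10289/30) = 12*(30/10289) = 360/10289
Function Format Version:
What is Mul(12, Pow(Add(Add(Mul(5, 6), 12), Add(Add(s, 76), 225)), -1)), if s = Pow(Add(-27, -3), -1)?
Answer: Rational(360, 10289) ≈ 0.034989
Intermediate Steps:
s = Rational(-1, 30) (s = Pow(-30, -1) = Rational(-1, 30) ≈ -0.033333)
Mul(12, Pow(Add(Add(Mul(5, 6), 12), Add(Add(s, 76), 225)), -1)) = Mul(12, Pow(Add(Add(Mul(5, 6), 12), Add(Add(Rational(-1, 30), 76), 225)), -1)) = Mul(12, Pow(Add(Add(30, 12), Add(Rational(2279, 30), 225)), -1)) = Mul(12, Pow(Add(42, Rational(9029, 30)), -1)) = Mul(12, Pow(Rational(10289, 30), -1)) = Mul(12, Rational(30, 10289)) = Rational(360, 10289)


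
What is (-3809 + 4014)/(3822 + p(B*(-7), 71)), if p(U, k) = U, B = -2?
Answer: 205/3836 ≈ 0.053441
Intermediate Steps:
(-3809 + 4014)/(3822 + p(B*(-7), 71)) = (-3809 + 4014)/(3822 - 2*(-7)) = 205/(3822 + 14) = 205/3836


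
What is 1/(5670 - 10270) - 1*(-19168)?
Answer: 88172799/4600 ≈ 19168.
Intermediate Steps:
1/(5670 - 10270) - 1*(-19168) = 1/(-4600) + 19168 = -1/4600 + 19168 = 88172799/4600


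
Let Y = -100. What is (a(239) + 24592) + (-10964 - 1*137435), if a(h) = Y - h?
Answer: -124146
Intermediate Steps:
a(h) = -100 - h
(a(239) + 24592) + (-10964 - 1*137435) = ((-100 - 1*239) + 24592) + (-10964 - 1*137435) = ((-100 - 239) + 24592) + (-10964 - 137435) = (-339 + 24592) - 148399 = 24253 - 148399 = -124146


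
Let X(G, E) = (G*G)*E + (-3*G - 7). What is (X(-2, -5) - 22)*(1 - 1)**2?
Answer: 0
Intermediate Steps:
X(G, E) = -7 - 3*G + E*G**2 (X(G, E) = G**2*E + (-7 - 3*G) = E*G**2 + (-7 - 3*G) = -7 - 3*G + E*G**2)
(X(-2, -5) - 22)*(1 - 1)**2 = ((-7 - 3*(-2) - 5*(-2)**2) - 22)*(1 - 1)**2 = ((-7 + 6 - 5*4) - 22)*0**2 = ((-7 + 6 - 20) - 22)*0 = (-21 - 22)*0 = -43*0 = 0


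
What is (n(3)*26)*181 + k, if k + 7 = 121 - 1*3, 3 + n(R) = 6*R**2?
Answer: 240117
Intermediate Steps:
n(R) = -3 + 6*R**2
k = 111 (k = -7 + (121 - 1*3) = -7 + (121 - 3) = -7 + 118 = 111)
(n(3)*26)*181 + k = ((-3 + 6*3**2)*26)*181 + 111 = ((-3 + 6*9)*26)*181 + 111 = ((-3 + 54)*26)*181 + 111 = (51*26)*181 + 111 = 1326*181 + 111 = 240006 + 111 = 240117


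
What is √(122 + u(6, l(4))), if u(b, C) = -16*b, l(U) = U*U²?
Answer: √26 ≈ 5.0990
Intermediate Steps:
l(U) = U³
√(122 + u(6, l(4))) = √(122 - 16*6) = √(122 - 96) = √26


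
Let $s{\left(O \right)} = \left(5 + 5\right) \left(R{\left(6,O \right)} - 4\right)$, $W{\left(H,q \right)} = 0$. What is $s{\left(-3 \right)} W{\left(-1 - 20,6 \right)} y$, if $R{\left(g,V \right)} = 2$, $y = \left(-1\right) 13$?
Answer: $0$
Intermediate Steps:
$y = -13$
$s{\left(O \right)} = -20$ ($s{\left(O \right)} = \left(5 + 5\right) \left(2 - 4\right) = 10 \left(-2\right) = -20$)
$s{\left(-3 \right)} W{\left(-1 - 20,6 \right)} y = \left(-20\right) 0 \left(-13\right) = 0 \left(-13\right) = 0$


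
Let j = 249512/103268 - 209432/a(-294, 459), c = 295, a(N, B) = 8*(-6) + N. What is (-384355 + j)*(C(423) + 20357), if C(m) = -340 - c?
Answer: -586158803923750/77451 ≈ -7.5681e+9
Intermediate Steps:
a(N, B) = -48 + N
j = 2714119610/4414707 (j = 249512/103268 - 209432/(-48 - 294) = 249512*(1/103268) - 209432/(-342) = 62378/25817 - 209432*(-1/342) = 62378/25817 + 104716/171 = 2714119610/4414707 ≈ 614.79)
C(m) = -635 (C(m) = -340 - 1*295 = -340 - 295 = -635)
(-384355 + j)*(C(423) + 20357) = (-384355 + 2714119610/4414707)*(-635 + 20357) = -1694100589375/4414707*19722 = -586158803923750/77451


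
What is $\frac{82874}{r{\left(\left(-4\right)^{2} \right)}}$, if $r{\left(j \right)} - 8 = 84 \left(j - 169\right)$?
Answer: $- \frac{41437}{6422} \approx -6.4524$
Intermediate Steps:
$r{\left(j \right)} = -14188 + 84 j$ ($r{\left(j \right)} = 8 + 84 \left(j - 169\right) = 8 + 84 \left(-169 + j\right) = 8 + \left(-14196 + 84 j\right) = -14188 + 84 j$)
$\frac{82874}{r{\left(\left(-4\right)^{2} \right)}} = \frac{82874}{-14188 + 84 \left(-4\right)^{2}} = \frac{82874}{-14188 + 84 \cdot 16} = \frac{82874}{-14188 + 1344} = \frac{82874}{-12844} = 82874 \left(- \frac{1}{12844}\right) = - \frac{41437}{6422}$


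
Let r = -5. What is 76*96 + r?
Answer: 7291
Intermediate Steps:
76*96 + r = 76*96 - 5 = 7296 - 5 = 7291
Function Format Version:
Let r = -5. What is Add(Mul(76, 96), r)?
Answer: 7291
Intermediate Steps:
Add(Mul(76, 96), r) = Add(Mul(76, 96), -5) = Add(7296, -5) = 7291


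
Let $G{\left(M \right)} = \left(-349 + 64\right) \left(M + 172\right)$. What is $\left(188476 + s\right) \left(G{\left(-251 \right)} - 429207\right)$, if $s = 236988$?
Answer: $-173032805088$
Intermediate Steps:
$G{\left(M \right)} = -49020 - 285 M$ ($G{\left(M \right)} = - 285 \left(172 + M\right) = -49020 - 285 M$)
$\left(188476 + s\right) \left(G{\left(-251 \right)} - 429207\right) = \left(188476 + 236988\right) \left(\left(-49020 - -71535\right) - 429207\right) = 425464 \left(\left(-49020 + 71535\right) - 429207\right) = 425464 \left(22515 - 429207\right) = 425464 \left(-406692\right) = -173032805088$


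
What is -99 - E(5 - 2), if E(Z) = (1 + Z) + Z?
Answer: -106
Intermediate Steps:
E(Z) = 1 + 2*Z
-99 - E(5 - 2) = -99 - (1 + 2*(5 - 2)) = -99 - (1 + 2*3) = -99 - (1 + 6) = -99 - 1*7 = -99 - 7 = -106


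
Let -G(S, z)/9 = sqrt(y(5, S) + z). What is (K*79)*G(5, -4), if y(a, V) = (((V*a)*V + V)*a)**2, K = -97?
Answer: 2482812*sqrt(326) ≈ 4.4828e+7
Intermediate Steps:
y(a, V) = a**2*(V + a*V**2)**2 (y(a, V) = ((a*V**2 + V)*a)**2 = ((V + a*V**2)*a)**2 = (a*(V + a*V**2))**2 = a**2*(V + a*V**2)**2)
G(S, z) = -9*sqrt(z + 25*S**2*(1 + 5*S)**2) (G(S, z) = -9*sqrt(S**2*5**2*(1 + S*5)**2 + z) = -9*sqrt(S**2*25*(1 + 5*S)**2 + z) = -9*sqrt(25*S**2*(1 + 5*S)**2 + z) = -9*sqrt(z + 25*S**2*(1 + 5*S)**2))
(K*79)*G(5, -4) = (-97*79)*(-9*sqrt(-4 + 25*5**2*(1 + 5*5)**2)) = -(-68967)*sqrt(-4 + 25*25*(1 + 25)**2) = -(-68967)*sqrt(-4 + 25*25*26**2) = -(-68967)*sqrt(-4 + 25*25*676) = -(-68967)*sqrt(-4 + 422500) = -(-68967)*sqrt(422496) = -(-68967)*36*sqrt(326) = -(-2482812)*sqrt(326) = 2482812*sqrt(326)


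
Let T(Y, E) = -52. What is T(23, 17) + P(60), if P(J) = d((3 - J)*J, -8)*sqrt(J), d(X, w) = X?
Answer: -52 - 6840*sqrt(15) ≈ -26543.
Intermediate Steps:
P(J) = J**(3/2)*(3 - J) (P(J) = ((3 - J)*J)*sqrt(J) = (J*(3 - J))*sqrt(J) = J**(3/2)*(3 - J))
T(23, 17) + P(60) = -52 + 60**(3/2)*(3 - 1*60) = -52 + (120*sqrt(15))*(3 - 60) = -52 + (120*sqrt(15))*(-57) = -52 - 6840*sqrt(15)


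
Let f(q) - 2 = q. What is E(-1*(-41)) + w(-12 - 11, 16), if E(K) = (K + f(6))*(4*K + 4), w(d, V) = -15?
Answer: 8217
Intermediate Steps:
f(q) = 2 + q
E(K) = (4 + 4*K)*(8 + K) (E(K) = (K + (2 + 6))*(4*K + 4) = (K + 8)*(4 + 4*K) = (8 + K)*(4 + 4*K) = (4 + 4*K)*(8 + K))
E(-1*(-41)) + w(-12 - 11, 16) = (32 + 4*(-1*(-41))² + 36*(-1*(-41))) - 15 = (32 + 4*41² + 36*41) - 15 = (32 + 4*1681 + 1476) - 15 = (32 + 6724 + 1476) - 15 = 8232 - 15 = 8217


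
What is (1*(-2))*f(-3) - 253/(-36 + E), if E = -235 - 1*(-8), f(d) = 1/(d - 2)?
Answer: 1791/1315 ≈ 1.3620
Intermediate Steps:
f(d) = 1/(-2 + d)
E = -227 (E = -235 + 8 = -227)
(1*(-2))*f(-3) - 253/(-36 + E) = (1*(-2))/(-2 - 3) - 253/(-36 - 227) = -2/(-5) - 253/(-263) = -2*(-⅕) - 1/263*(-253) = ⅖ + 253/263 = 1791/1315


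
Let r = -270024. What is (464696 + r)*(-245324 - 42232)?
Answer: -55979101632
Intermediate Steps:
(464696 + r)*(-245324 - 42232) = (464696 - 270024)*(-245324 - 42232) = 194672*(-287556) = -55979101632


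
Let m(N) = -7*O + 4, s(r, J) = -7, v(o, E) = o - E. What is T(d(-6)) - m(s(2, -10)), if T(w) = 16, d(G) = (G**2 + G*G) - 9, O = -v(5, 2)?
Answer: -9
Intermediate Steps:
O = -3 (O = -(5 - 1*2) = -(5 - 2) = -1*3 = -3)
d(G) = -9 + 2*G**2 (d(G) = (G**2 + G**2) - 9 = 2*G**2 - 9 = -9 + 2*G**2)
m(N) = 25 (m(N) = -7*(-3) + 4 = 21 + 4 = 25)
T(d(-6)) - m(s(2, -10)) = 16 - 1*25 = 16 - 25 = -9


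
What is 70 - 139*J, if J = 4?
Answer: -486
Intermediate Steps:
70 - 139*J = 70 - 139*4 = 70 - 556 = -486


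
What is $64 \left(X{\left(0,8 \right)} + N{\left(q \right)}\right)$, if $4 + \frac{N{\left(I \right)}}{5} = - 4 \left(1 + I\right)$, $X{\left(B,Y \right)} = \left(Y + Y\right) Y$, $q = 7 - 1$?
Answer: $-2048$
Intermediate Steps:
$q = 6$ ($q = 7 - 1 = 6$)
$X{\left(B,Y \right)} = 2 Y^{2}$ ($X{\left(B,Y \right)} = 2 Y Y = 2 Y^{2}$)
$N{\left(I \right)} = -40 - 20 I$ ($N{\left(I \right)} = -20 + 5 \left(- 4 \left(1 + I\right)\right) = -20 + 5 \left(-4 - 4 I\right) = -20 - \left(20 + 20 I\right) = -40 - 20 I$)
$64 \left(X{\left(0,8 \right)} + N{\left(q \right)}\right) = 64 \left(2 \cdot 8^{2} - 160\right) = 64 \left(2 \cdot 64 - 160\right) = 64 \left(128 - 160\right) = 64 \left(-32\right) = -2048$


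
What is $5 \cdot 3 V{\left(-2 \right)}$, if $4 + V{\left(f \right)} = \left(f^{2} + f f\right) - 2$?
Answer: $30$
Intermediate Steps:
$V{\left(f \right)} = -6 + 2 f^{2}$ ($V{\left(f \right)} = -4 - \left(2 - f^{2} - f f\right) = -4 + \left(\left(f^{2} + f^{2}\right) - 2\right) = -4 + \left(2 f^{2} - 2\right) = -4 + \left(-2 + 2 f^{2}\right) = -6 + 2 f^{2}$)
$5 \cdot 3 V{\left(-2 \right)} = 5 \cdot 3 \left(-6 + 2 \left(-2\right)^{2}\right) = 15 \left(-6 + 2 \cdot 4\right) = 15 \left(-6 + 8\right) = 15 \cdot 2 = 30$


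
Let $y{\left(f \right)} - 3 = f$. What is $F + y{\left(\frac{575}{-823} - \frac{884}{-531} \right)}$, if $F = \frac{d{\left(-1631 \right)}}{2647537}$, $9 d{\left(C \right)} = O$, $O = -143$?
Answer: $\frac{4588825971451}{1157008086981} \approx 3.9661$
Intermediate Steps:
$d{\left(C \right)} = - \frac{143}{9}$ ($d{\left(C \right)} = \frac{1}{9} \left(-143\right) = - \frac{143}{9}$)
$y{\left(f \right)} = 3 + f$
$F = - \frac{143}{23827833}$ ($F = - \frac{143}{9 \cdot 2647537} = \left(- \frac{143}{9}\right) \frac{1}{2647537} = - \frac{143}{23827833} \approx -6.0014 \cdot 10^{-6}$)
$F + y{\left(\frac{575}{-823} - \frac{884}{-531} \right)} = - \frac{143}{23827833} + \left(3 + \left(\frac{575}{-823} - \frac{884}{-531}\right)\right) = - \frac{143}{23827833} + \left(3 + \left(575 \left(- \frac{1}{823}\right) - - \frac{884}{531}\right)\right) = - \frac{143}{23827833} + \left(3 + \left(- \frac{575}{823} + \frac{884}{531}\right)\right) = - \frac{143}{23827833} + \left(3 + \frac{422207}{437013}\right) = - \frac{143}{23827833} + \frac{1733246}{437013} = \frac{4588825971451}{1157008086981}$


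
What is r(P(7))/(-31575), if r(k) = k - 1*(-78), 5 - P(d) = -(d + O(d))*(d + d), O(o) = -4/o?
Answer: -173/31575 ≈ -0.0054790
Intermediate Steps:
P(d) = 5 + 2*d*(d - 4/d) (P(d) = 5 - (-1)*(d - 4/d)*(d + d) = 5 - (-1)*(d - 4/d)*(2*d) = 5 - (-1)*2*d*(d - 4/d) = 5 - (-2)*d*(d - 4/d) = 5 + 2*d*(d - 4/d))
r(k) = 78 + k (r(k) = k + 78 = 78 + k)
r(P(7))/(-31575) = (78 + (-3 + 2*7**2))/(-31575) = (78 + (-3 + 2*49))*(-1/31575) = (78 + (-3 + 98))*(-1/31575) = (78 + 95)*(-1/31575) = 173*(-1/31575) = -173/31575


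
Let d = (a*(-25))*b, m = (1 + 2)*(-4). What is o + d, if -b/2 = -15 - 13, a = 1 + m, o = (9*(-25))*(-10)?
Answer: 17650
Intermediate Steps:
m = -12 (m = 3*(-4) = -12)
o = 2250 (o = -225*(-10) = 2250)
a = -11 (a = 1 - 12 = -11)
b = 56 (b = -2*(-15 - 13) = -2*(-28) = 56)
d = 15400 (d = -11*(-25)*56 = 275*56 = 15400)
o + d = 2250 + 15400 = 17650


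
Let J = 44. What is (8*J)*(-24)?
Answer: -8448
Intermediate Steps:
(8*J)*(-24) = (8*44)*(-24) = 352*(-24) = -8448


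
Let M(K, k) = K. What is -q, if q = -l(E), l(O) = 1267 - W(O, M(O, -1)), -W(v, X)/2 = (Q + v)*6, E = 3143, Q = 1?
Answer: 38995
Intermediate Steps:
W(v, X) = -12 - 12*v (W(v, X) = -2*(1 + v)*6 = -2*(6 + 6*v) = -12 - 12*v)
l(O) = 1279 + 12*O (l(O) = 1267 - (-12 - 12*O) = 1267 + (12 + 12*O) = 1279 + 12*O)
q = -38995 (q = -(1279 + 12*3143) = -(1279 + 37716) = -1*38995 = -38995)
-q = -1*(-38995) = 38995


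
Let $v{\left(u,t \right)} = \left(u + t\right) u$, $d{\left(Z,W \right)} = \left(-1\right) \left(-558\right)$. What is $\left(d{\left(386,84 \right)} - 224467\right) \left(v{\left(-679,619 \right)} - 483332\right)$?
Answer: $99100332128$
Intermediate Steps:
$d{\left(Z,W \right)} = 558$
$v{\left(u,t \right)} = u \left(t + u\right)$ ($v{\left(u,t \right)} = \left(t + u\right) u = u \left(t + u\right)$)
$\left(d{\left(386,84 \right)} - 224467\right) \left(v{\left(-679,619 \right)} - 483332\right) = \left(558 - 224467\right) \left(- 679 \left(619 - 679\right) - 483332\right) = - 223909 \left(\left(-679\right) \left(-60\right) - 483332\right) = - 223909 \left(40740 - 483332\right) = \left(-223909\right) \left(-442592\right) = 99100332128$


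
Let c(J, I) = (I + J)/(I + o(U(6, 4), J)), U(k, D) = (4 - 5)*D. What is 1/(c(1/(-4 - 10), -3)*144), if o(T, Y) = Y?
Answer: 1/144 ≈ 0.0069444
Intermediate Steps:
U(k, D) = -D
c(J, I) = 1 (c(J, I) = (I + J)/(I + J) = 1)
1/(c(1/(-4 - 10), -3)*144) = 1/(1*144) = 1/144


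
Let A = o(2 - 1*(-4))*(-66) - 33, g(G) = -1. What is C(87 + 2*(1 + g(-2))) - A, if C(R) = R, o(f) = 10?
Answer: 780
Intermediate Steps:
A = -693 (A = 10*(-66) - 33 = -660 - 33 = -693)
C(87 + 2*(1 + g(-2))) - A = (87 + 2*(1 - 1)) - 1*(-693) = (87 + 2*0) + 693 = (87 + 0) + 693 = 87 + 693 = 780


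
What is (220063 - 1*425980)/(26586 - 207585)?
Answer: 68639/60333 ≈ 1.1377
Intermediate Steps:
(220063 - 1*425980)/(26586 - 207585) = (220063 - 425980)/(-180999) = -205917*(-1/180999) = 68639/60333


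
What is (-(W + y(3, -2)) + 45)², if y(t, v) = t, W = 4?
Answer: 1444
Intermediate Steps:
(-(W + y(3, -2)) + 45)² = (-(4 + 3) + 45)² = (-1*7 + 45)² = (-7 + 45)² = 38² = 1444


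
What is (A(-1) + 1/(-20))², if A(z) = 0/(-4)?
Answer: 1/400 ≈ 0.0025000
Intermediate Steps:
A(z) = 0 (A(z) = 0*(-¼) = 0)
(A(-1) + 1/(-20))² = (0 + 1/(-20))² = (0 - 1/20)² = (-1/20)² = 1/400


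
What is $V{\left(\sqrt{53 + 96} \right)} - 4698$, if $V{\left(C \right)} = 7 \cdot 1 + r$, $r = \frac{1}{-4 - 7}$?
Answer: $- \frac{51602}{11} \approx -4691.1$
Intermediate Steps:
$r = - \frac{1}{11}$ ($r = \frac{1}{-11} = - \frac{1}{11} \approx -0.090909$)
$V{\left(C \right)} = \frac{76}{11}$ ($V{\left(C \right)} = 7 \cdot 1 - \frac{1}{11} = 7 - \frac{1}{11} = \frac{76}{11}$)
$V{\left(\sqrt{53 + 96} \right)} - 4698 = \frac{76}{11} - 4698 = - \frac{51602}{11}$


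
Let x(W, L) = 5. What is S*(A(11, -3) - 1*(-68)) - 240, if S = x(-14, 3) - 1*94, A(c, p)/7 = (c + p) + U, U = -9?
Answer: -5669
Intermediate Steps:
A(c, p) = -63 + 7*c + 7*p (A(c, p) = 7*((c + p) - 9) = 7*(-9 + c + p) = -63 + 7*c + 7*p)
S = -89 (S = 5 - 1*94 = 5 - 94 = -89)
S*(A(11, -3) - 1*(-68)) - 240 = -89*((-63 + 7*11 + 7*(-3)) - 1*(-68)) - 240 = -89*((-63 + 77 - 21) + 68) - 240 = -89*(-7 + 68) - 240 = -89*61 - 240 = -5429 - 240 = -5669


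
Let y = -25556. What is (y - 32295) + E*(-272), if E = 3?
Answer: -58667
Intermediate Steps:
(y - 32295) + E*(-272) = (-25556 - 32295) + 3*(-272) = -57851 - 816 = -58667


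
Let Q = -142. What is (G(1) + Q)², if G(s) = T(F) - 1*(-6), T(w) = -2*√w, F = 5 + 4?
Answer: 20164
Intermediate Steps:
F = 9
G(s) = 0 (G(s) = -2*√9 - 1*(-6) = -2*3 + 6 = -6 + 6 = 0)
(G(1) + Q)² = (0 - 142)² = (-142)² = 20164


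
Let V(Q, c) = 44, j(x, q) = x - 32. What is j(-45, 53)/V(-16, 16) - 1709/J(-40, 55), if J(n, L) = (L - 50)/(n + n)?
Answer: 109369/4 ≈ 27342.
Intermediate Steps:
j(x, q) = -32 + x
J(n, L) = (-50 + L)/(2*n) (J(n, L) = (-50 + L)/((2*n)) = (-50 + L)*(1/(2*n)) = (-50 + L)/(2*n))
j(-45, 53)/V(-16, 16) - 1709/J(-40, 55) = (-32 - 45)/44 - 1709*(-80/(-50 + 55)) = -77*1/44 - 1709/((1/2)*(-1/40)*5) = -7/4 - 1709/(-1/16) = -7/4 - 1709*(-16) = -7/4 + 27344 = 109369/4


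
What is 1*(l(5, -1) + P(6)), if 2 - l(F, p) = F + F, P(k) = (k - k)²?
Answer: -8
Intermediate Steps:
P(k) = 0 (P(k) = 0² = 0)
l(F, p) = 2 - 2*F (l(F, p) = 2 - (F + F) = 2 - 2*F)
1*(l(5, -1) + P(6)) = 1*((2 - 2*5) + 0) = 1*((2 - 10) + 0) = 1*(-8 + 0) = 1*(-8) = -8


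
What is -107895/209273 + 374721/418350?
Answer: 11093704861/29183119850 ≈ 0.38014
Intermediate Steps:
-107895/209273 + 374721/418350 = -107895*1/209273 + 374721*(1/418350) = -107895/209273 + 124907/139450 = 11093704861/29183119850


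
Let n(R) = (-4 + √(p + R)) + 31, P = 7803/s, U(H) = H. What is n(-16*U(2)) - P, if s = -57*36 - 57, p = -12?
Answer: 21582/703 + 2*I*√11 ≈ 30.7 + 6.6332*I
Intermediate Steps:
s = -2109 (s = -2052 - 57 = -2109)
P = -2601/703 (P = 7803/(-2109) = 7803*(-1/2109) = -2601/703 ≈ -3.6999)
n(R) = 27 + √(-12 + R) (n(R) = (-4 + √(-12 + R)) + 31 = 27 + √(-12 + R))
n(-16*U(2)) - P = (27 + √(-12 - 16*2)) - 1*(-2601/703) = (27 + √(-12 - 32)) + 2601/703 = (27 + √(-44)) + 2601/703 = (27 + 2*I*√11) + 2601/703 = 21582/703 + 2*I*√11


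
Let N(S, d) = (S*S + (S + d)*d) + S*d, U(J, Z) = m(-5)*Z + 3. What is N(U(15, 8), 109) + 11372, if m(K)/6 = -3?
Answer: 12396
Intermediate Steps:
m(K) = -18 (m(K) = 6*(-3) = -18)
U(J, Z) = 3 - 18*Z (U(J, Z) = -18*Z + 3 = 3 - 18*Z)
N(S, d) = S² + S*d + d*(S + d) (N(S, d) = (S² + d*(S + d)) + S*d = S² + S*d + d*(S + d))
N(U(15, 8), 109) + 11372 = ((3 - 18*8)² + 109² + 2*(3 - 18*8)*109) + 11372 = ((3 - 144)² + 11881 + 2*(3 - 144)*109) + 11372 = ((-141)² + 11881 + 2*(-141)*109) + 11372 = (19881 + 11881 - 30738) + 11372 = 1024 + 11372 = 12396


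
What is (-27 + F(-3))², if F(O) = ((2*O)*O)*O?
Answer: 6561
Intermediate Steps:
F(O) = 2*O³ (F(O) = (2*O²)*O = 2*O³)
(-27 + F(-3))² = (-27 + 2*(-3)³)² = (-27 + 2*(-27))² = (-27 - 54)² = (-81)² = 6561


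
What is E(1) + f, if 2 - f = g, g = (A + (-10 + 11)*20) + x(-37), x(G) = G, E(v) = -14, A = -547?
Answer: 552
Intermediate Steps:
g = -564 (g = (-547 + (-10 + 11)*20) - 37 = (-547 + 1*20) - 37 = (-547 + 20) - 37 = -527 - 37 = -564)
f = 566 (f = 2 - 1*(-564) = 2 + 564 = 566)
E(1) + f = -14 + 566 = 552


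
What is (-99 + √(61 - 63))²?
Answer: (99 - I*√2)² ≈ 9799.0 - 280.01*I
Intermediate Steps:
(-99 + √(61 - 63))² = (-99 + √(-2))² = (-99 + I*√2)²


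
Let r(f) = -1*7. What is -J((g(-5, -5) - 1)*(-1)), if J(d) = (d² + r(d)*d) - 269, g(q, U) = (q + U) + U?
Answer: 125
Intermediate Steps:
g(q, U) = q + 2*U (g(q, U) = (U + q) + U = q + 2*U)
r(f) = -7
J(d) = -269 + d² - 7*d (J(d) = (d² - 7*d) - 269 = -269 + d² - 7*d)
-J((g(-5, -5) - 1)*(-1)) = -(-269 + (((-5 + 2*(-5)) - 1)*(-1))² - 7*((-5 + 2*(-5)) - 1)*(-1)) = -(-269 + (((-5 - 10) - 1)*(-1))² - 7*((-5 - 10) - 1)*(-1)) = -(-269 + ((-15 - 1)*(-1))² - 7*(-15 - 1)*(-1)) = -(-269 + (-16*(-1))² - (-112)*(-1)) = -(-269 + 16² - 7*16) = -(-269 + 256 - 112) = -1*(-125) = 125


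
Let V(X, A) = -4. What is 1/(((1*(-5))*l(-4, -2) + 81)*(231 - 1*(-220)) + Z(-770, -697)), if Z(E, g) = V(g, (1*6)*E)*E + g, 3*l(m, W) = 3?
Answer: 1/36659 ≈ 2.7278e-5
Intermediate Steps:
l(m, W) = 1 (l(m, W) = (1/3)*3 = 1)
Z(E, g) = g - 4*E (Z(E, g) = -4*E + g = g - 4*E)
1/(((1*(-5))*l(-4, -2) + 81)*(231 - 1*(-220)) + Z(-770, -697)) = 1/(((1*(-5))*1 + 81)*(231 - 1*(-220)) + (-697 - 4*(-770))) = 1/((-5*1 + 81)*(231 + 220) + (-697 + 3080)) = 1/((-5 + 81)*451 + 2383) = 1/(76*451 + 2383) = 1/(34276 + 2383) = 1/36659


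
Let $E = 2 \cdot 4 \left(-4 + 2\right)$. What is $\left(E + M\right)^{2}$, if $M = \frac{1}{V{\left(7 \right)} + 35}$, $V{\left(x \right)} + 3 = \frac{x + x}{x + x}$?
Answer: $\frac{277729}{1089} \approx 255.03$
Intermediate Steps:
$V{\left(x \right)} = -2$ ($V{\left(x \right)} = -3 + \frac{x + x}{x + x} = -3 + \frac{2 x}{2 x} = -3 + 2 x \frac{1}{2 x} = -3 + 1 = -2$)
$E = -16$ ($E = 8 \left(-2\right) = -16$)
$M = \frac{1}{33}$ ($M = \frac{1}{-2 + 35} = \frac{1}{33} \approx 0.030303$)
$\left(E + M\right)^{2} = \left(-16 + \frac{1}{33}\right)^{2} = \left(- \frac{527}{33}\right)^{2} = \frac{277729}{1089}$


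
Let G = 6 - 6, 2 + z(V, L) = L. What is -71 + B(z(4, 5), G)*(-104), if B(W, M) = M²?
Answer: -71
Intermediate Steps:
z(V, L) = -2 + L
G = 0
-71 + B(z(4, 5), G)*(-104) = -71 + 0²*(-104) = -71 + 0*(-104) = -71 + 0 = -71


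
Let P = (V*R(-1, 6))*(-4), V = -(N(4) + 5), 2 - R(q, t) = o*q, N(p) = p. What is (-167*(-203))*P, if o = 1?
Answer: 3661308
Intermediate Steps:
R(q, t) = 2 - q
V = -9 (V = -(4 + 5) = -1*9 = -9)
P = 108 (P = -9*(2 - 1*(-1))*(-4) = -9*(2 + 1)*(-4) = -9*3*(-4) = -27*(-4) = 108)
(-167*(-203))*P = -167*(-203)*108 = 33901*108 = 3661308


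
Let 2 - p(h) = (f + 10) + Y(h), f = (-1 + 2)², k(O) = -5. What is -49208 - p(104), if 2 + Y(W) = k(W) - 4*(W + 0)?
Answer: -49622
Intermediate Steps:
f = 1 (f = 1² = 1)
Y(W) = -7 - 4*W (Y(W) = -2 + (-5 - 4*(W + 0)) = -2 + (-5 - 4*W) = -7 - 4*W)
p(h) = -2 + 4*h (p(h) = 2 - ((1 + 10) + (-7 - 4*h)) = 2 - (11 + (-7 - 4*h)) = 2 - (4 - 4*h) = 2 + (-4 + 4*h) = -2 + 4*h)
-49208 - p(104) = -49208 - (-2 + 4*104) = -49208 - (-2 + 416) = -49208 - 1*414 = -49208 - 414 = -49622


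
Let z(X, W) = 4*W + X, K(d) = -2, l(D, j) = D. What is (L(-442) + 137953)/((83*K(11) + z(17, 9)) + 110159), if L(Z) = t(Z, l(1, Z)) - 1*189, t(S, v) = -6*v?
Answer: 68879/55023 ≈ 1.2518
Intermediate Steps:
z(X, W) = X + 4*W
L(Z) = -195 (L(Z) = -6*1 - 1*189 = -6 - 189 = -195)
(L(-442) + 137953)/((83*K(11) + z(17, 9)) + 110159) = (-195 + 137953)/((83*(-2) + (17 + 4*9)) + 110159) = 137758/((-166 + (17 + 36)) + 110159) = 137758/((-166 + 53) + 110159) = 137758/(-113 + 110159) = 137758/110046 = 137758*(1/110046) = 68879/55023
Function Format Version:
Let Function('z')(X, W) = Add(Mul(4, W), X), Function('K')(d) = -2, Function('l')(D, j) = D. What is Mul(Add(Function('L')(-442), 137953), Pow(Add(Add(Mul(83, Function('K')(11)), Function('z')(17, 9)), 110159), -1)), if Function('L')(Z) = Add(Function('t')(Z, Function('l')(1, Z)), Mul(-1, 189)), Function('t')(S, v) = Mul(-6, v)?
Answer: Rational(68879, 55023) ≈ 1.2518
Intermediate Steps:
Function('z')(X, W) = Add(X, Mul(4, W))
Function('L')(Z) = -195 (Function('L')(Z) = Add(Mul(-6, 1), Mul(-1, 189)) = Add(-6, -189) = -195)
Mul(Add(Function('L')(-442), 137953), Pow(Add(Add(Mul(83, Function('K')(11)), Function('z')(17, 9)), 110159), -1)) = Mul(Add(-195, 137953), Pow(Add(Add(Mul(83, -2), Add(17, Mul(4, 9))), 110159), -1)) = Mul(137758, Pow(Add(Add(-166, Add(17, 36)), 110159), -1)) = Mul(137758, Pow(Add(Add(-166, 53), 110159), -1)) = Mul(137758, Pow(Add(-113, 110159), -1)) = Mul(137758, Pow(110046, -1)) = Mul(137758, Rational(1, 110046)) = Rational(68879, 55023)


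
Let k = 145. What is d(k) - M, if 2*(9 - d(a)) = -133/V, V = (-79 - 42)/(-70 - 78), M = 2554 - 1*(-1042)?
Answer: -424185/121 ≈ -3505.7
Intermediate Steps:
M = 3596 (M = 2554 + 1042 = 3596)
V = 121/148 (V = -121/(-148) = -121*(-1/148) = 121/148 ≈ 0.81757)
d(a) = 10931/121 (d(a) = 9 - (-133)/(2*121/148) = 9 - (-133)*148/(2*121) = 9 - ½*(-19684/121) = 9 + 9842/121 = 10931/121)
d(k) - M = 10931/121 - 1*3596 = 10931/121 - 3596 = -424185/121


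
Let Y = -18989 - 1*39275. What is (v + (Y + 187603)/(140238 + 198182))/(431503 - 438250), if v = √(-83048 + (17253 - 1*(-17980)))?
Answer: -43113/761106580 - I*√47815/6747 ≈ -5.6645e-5 - 0.032409*I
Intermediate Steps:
Y = -58264 (Y = -18989 - 39275 = -58264)
v = I*√47815 (v = √(-83048 + (17253 + 17980)) = √(-83048 + 35233) = √(-47815) = I*√47815 ≈ 218.67*I)
(v + (Y + 187603)/(140238 + 198182))/(431503 - 438250) = (I*√47815 + (-58264 + 187603)/(140238 + 198182))/(431503 - 438250) = (I*√47815 + 129339/338420)/(-6747) = (I*√47815 + 129339*(1/338420))*(-1/6747) = (I*√47815 + 129339/338420)*(-1/6747) = (129339/338420 + I*√47815)*(-1/6747) = -43113/761106580 - I*√47815/6747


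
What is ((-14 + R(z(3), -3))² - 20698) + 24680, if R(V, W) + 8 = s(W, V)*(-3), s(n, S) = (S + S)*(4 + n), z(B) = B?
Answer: 5582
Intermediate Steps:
s(n, S) = 2*S*(4 + n) (s(n, S) = (2*S)*(4 + n) = 2*S*(4 + n))
R(V, W) = -8 - 6*V*(4 + W) (R(V, W) = -8 + (2*V*(4 + W))*(-3) = -8 - 6*V*(4 + W))
((-14 + R(z(3), -3))² - 20698) + 24680 = ((-14 + (-8 - 6*3*(4 - 3)))² - 20698) + 24680 = ((-14 + (-8 - 6*3*1))² - 20698) + 24680 = ((-14 + (-8 - 18))² - 20698) + 24680 = ((-14 - 26)² - 20698) + 24680 = ((-40)² - 20698) + 24680 = (1600 - 20698) + 24680 = -19098 + 24680 = 5582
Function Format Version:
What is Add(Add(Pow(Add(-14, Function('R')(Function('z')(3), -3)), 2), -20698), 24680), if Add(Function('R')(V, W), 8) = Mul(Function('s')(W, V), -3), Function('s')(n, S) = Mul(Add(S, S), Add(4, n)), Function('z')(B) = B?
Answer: 5582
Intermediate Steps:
Function('s')(n, S) = Mul(2, S, Add(4, n)) (Function('s')(n, S) = Mul(Mul(2, S), Add(4, n)) = Mul(2, S, Add(4, n)))
Function('R')(V, W) = Add(-8, Mul(-6, V, Add(4, W))) (Function('R')(V, W) = Add(-8, Mul(Mul(2, V, Add(4, W)), -3)) = Add(-8, Mul(-6, V, Add(4, W))))
Add(Add(Pow(Add(-14, Function('R')(Function('z')(3), -3)), 2), -20698), 24680) = Add(Add(Pow(Add(-14, Add(-8, Mul(-6, 3, Add(4, -3)))), 2), -20698), 24680) = Add(Add(Pow(Add(-14, Add(-8, Mul(-6, 3, 1))), 2), -20698), 24680) = Add(Add(Pow(Add(-14, Add(-8, -18)), 2), -20698), 24680) = Add(Add(Pow(Add(-14, -26), 2), -20698), 24680) = Add(Add(Pow(-40, 2), -20698), 24680) = Add(Add(1600, -20698), 24680) = Add(-19098, 24680) = 5582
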